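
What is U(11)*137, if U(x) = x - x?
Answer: 0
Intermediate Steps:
U(x) = 0
U(11)*137 = 0*137 = 0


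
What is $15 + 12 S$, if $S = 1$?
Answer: $27$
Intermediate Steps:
$15 + 12 S = 15 + 12 \cdot 1 = 15 + 12 = 27$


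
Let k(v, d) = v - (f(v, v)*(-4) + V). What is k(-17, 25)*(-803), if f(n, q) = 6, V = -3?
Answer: -8030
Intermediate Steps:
k(v, d) = 27 + v (k(v, d) = v - (6*(-4) - 3) = v - (-24 - 3) = v - 1*(-27) = v + 27 = 27 + v)
k(-17, 25)*(-803) = (27 - 17)*(-803) = 10*(-803) = -8030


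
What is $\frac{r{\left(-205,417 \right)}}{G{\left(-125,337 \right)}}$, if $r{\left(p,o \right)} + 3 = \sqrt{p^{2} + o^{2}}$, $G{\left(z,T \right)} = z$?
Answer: $\frac{3}{125} - \frac{\sqrt{215914}}{125} \approx -3.6933$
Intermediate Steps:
$r{\left(p,o \right)} = -3 + \sqrt{o^{2} + p^{2}}$ ($r{\left(p,o \right)} = -3 + \sqrt{p^{2} + o^{2}} = -3 + \sqrt{o^{2} + p^{2}}$)
$\frac{r{\left(-205,417 \right)}}{G{\left(-125,337 \right)}} = \frac{-3 + \sqrt{417^{2} + \left(-205\right)^{2}}}{-125} = \left(-3 + \sqrt{173889 + 42025}\right) \left(- \frac{1}{125}\right) = \left(-3 + \sqrt{215914}\right) \left(- \frac{1}{125}\right) = \frac{3}{125} - \frac{\sqrt{215914}}{125}$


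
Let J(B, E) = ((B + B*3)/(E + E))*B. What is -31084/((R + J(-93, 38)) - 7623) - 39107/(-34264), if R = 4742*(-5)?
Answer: 21589698945/10050967496 ≈ 2.1480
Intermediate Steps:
R = -23710
J(B, E) = 2*B²/E (J(B, E) = ((B + 3*B)/((2*E)))*B = ((4*B)*(1/(2*E)))*B = (2*B/E)*B = 2*B²/E)
-31084/((R + J(-93, 38)) - 7623) - 39107/(-34264) = -31084/((-23710 + 2*(-93)²/38) - 7623) - 39107/(-34264) = -31084/((-23710 + 2*8649*(1/38)) - 7623) - 39107*(-1/34264) = -31084/((-23710 + 8649/19) - 7623) + 39107/34264 = -31084/(-441841/19 - 7623) + 39107/34264 = -31084/(-586678/19) + 39107/34264 = -31084*(-19/586678) + 39107/34264 = 295298/293339 + 39107/34264 = 21589698945/10050967496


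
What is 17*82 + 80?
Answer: 1474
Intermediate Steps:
17*82 + 80 = 1394 + 80 = 1474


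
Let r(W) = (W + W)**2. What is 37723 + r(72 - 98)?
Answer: 40427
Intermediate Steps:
r(W) = 4*W**2 (r(W) = (2*W)**2 = 4*W**2)
37723 + r(72 - 98) = 37723 + 4*(72 - 98)**2 = 37723 + 4*(-26)**2 = 37723 + 4*676 = 37723 + 2704 = 40427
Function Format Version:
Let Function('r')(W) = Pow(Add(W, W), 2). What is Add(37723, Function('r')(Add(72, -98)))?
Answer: 40427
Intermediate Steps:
Function('r')(W) = Mul(4, Pow(W, 2)) (Function('r')(W) = Pow(Mul(2, W), 2) = Mul(4, Pow(W, 2)))
Add(37723, Function('r')(Add(72, -98))) = Add(37723, Mul(4, Pow(Add(72, -98), 2))) = Add(37723, Mul(4, Pow(-26, 2))) = Add(37723, Mul(4, 676)) = Add(37723, 2704) = 40427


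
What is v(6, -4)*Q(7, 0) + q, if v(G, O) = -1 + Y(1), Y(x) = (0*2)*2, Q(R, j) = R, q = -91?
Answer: -98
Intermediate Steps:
Y(x) = 0 (Y(x) = 0*2 = 0)
v(G, O) = -1 (v(G, O) = -1 + 0 = -1)
v(6, -4)*Q(7, 0) + q = -1*7 - 91 = -7 - 91 = -98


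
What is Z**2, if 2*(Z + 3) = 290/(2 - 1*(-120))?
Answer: 48841/14884 ≈ 3.2814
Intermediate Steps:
Z = -221/122 (Z = -3 + (290/(2 - 1*(-120)))/2 = -3 + (290/(2 + 120))/2 = -3 + (290/122)/2 = -3 + (290*(1/122))/2 = -3 + (1/2)*(145/61) = -3 + 145/122 = -221/122 ≈ -1.8115)
Z**2 = (-221/122)**2 = 48841/14884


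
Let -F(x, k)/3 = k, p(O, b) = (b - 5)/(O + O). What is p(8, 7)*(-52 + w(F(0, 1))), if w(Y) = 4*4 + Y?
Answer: -39/8 ≈ -4.8750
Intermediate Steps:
p(O, b) = (-5 + b)/(2*O) (p(O, b) = (-5 + b)/((2*O)) = (-5 + b)*(1/(2*O)) = (-5 + b)/(2*O))
F(x, k) = -3*k
w(Y) = 16 + Y
p(8, 7)*(-52 + w(F(0, 1))) = ((1/2)*(-5 + 7)/8)*(-52 + (16 - 3*1)) = ((1/2)*(1/8)*2)*(-52 + (16 - 3)) = (-52 + 13)/8 = (1/8)*(-39) = -39/8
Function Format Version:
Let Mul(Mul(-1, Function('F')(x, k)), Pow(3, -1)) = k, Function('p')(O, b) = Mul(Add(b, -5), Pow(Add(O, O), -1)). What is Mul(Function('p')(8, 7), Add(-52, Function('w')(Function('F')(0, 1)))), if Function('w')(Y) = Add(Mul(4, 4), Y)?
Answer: Rational(-39, 8) ≈ -4.8750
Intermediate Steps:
Function('p')(O, b) = Mul(Rational(1, 2), Pow(O, -1), Add(-5, b)) (Function('p')(O, b) = Mul(Add(-5, b), Pow(Mul(2, O), -1)) = Mul(Add(-5, b), Mul(Rational(1, 2), Pow(O, -1))) = Mul(Rational(1, 2), Pow(O, -1), Add(-5, b)))
Function('F')(x, k) = Mul(-3, k)
Function('w')(Y) = Add(16, Y)
Mul(Function('p')(8, 7), Add(-52, Function('w')(Function('F')(0, 1)))) = Mul(Mul(Rational(1, 2), Pow(8, -1), Add(-5, 7)), Add(-52, Add(16, Mul(-3, 1)))) = Mul(Mul(Rational(1, 2), Rational(1, 8), 2), Add(-52, Add(16, -3))) = Mul(Rational(1, 8), Add(-52, 13)) = Mul(Rational(1, 8), -39) = Rational(-39, 8)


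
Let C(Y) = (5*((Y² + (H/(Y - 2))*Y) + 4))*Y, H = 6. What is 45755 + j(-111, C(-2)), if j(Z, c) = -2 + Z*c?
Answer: 57963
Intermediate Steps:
C(Y) = Y*(20 + 5*Y² + 30*Y/(-2 + Y)) (C(Y) = (5*((Y² + (6/(Y - 2))*Y) + 4))*Y = (5*((Y² + (6/(-2 + Y))*Y) + 4))*Y = (5*((Y² + 6*Y/(-2 + Y)) + 4))*Y = (5*(4 + Y² + 6*Y/(-2 + Y)))*Y = (20 + 5*Y² + 30*Y/(-2 + Y))*Y = Y*(20 + 5*Y² + 30*Y/(-2 + Y)))
45755 + j(-111, C(-2)) = 45755 + (-2 - 555*(-2)*(-8 + (-2)³ - 2*(-2)² + 10*(-2))/(-2 - 2)) = 45755 + (-2 - 555*(-2)*(-8 - 8 - 2*4 - 20)/(-4)) = 45755 + (-2 - 555*(-2)*(-1)*(-8 - 8 - 8 - 20)/4) = 45755 + (-2 - 555*(-2)*(-1)*(-44)/4) = 45755 + (-2 - 111*(-110)) = 45755 + (-2 + 12210) = 45755 + 12208 = 57963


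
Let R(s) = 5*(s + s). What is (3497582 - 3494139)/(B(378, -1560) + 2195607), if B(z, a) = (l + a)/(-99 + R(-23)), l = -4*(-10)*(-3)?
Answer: 161821/103193769 ≈ 0.0015681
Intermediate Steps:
R(s) = 10*s (R(s) = 5*(2*s) = 10*s)
l = -120 (l = 40*(-3) = -120)
B(z, a) = 120/329 - a/329 (B(z, a) = (-120 + a)/(-99 + 10*(-23)) = (-120 + a)/(-99 - 230) = (-120 + a)/(-329) = (-120 + a)*(-1/329) = 120/329 - a/329)
(3497582 - 3494139)/(B(378, -1560) + 2195607) = (3497582 - 3494139)/((120/329 - 1/329*(-1560)) + 2195607) = 3443/((120/329 + 1560/329) + 2195607) = 3443/(240/47 + 2195607) = 3443/(103193769/47) = 3443*(47/103193769) = 161821/103193769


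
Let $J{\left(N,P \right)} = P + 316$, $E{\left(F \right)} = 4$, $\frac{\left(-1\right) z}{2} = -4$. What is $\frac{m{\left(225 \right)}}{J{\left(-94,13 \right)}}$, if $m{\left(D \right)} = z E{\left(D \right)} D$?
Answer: $\frac{7200}{329} \approx 21.884$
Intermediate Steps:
$z = 8$ ($z = \left(-2\right) \left(-4\right) = 8$)
$J{\left(N,P \right)} = 316 + P$
$m{\left(D \right)} = 32 D$ ($m{\left(D \right)} = 8 \cdot 4 D = 32 D$)
$\frac{m{\left(225 \right)}}{J{\left(-94,13 \right)}} = \frac{32 \cdot 225}{316 + 13} = \frac{7200}{329}$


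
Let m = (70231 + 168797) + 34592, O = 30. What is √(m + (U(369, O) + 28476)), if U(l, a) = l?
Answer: √302465 ≈ 549.97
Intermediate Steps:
m = 273620 (m = 239028 + 34592 = 273620)
√(m + (U(369, O) + 28476)) = √(273620 + (369 + 28476)) = √(273620 + 28845) = √302465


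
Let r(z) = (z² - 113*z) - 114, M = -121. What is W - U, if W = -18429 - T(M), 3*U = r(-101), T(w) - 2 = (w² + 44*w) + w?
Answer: -104381/3 ≈ -34794.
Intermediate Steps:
r(z) = -114 + z² - 113*z
T(w) = 2 + w² + 45*w (T(w) = 2 + ((w² + 44*w) + w) = 2 + (w² + 45*w) = 2 + w² + 45*w)
U = 21500/3 (U = (-114 + (-101)² - 113*(-101))/3 = (-114 + 10201 + 11413)/3 = (⅓)*21500 = 21500/3 ≈ 7166.7)
W = -27627 (W = -18429 - (2 + (-121)² + 45*(-121)) = -18429 - (2 + 14641 - 5445) = -18429 - 1*9198 = -18429 - 9198 = -27627)
W - U = -27627 - 1*21500/3 = -27627 - 21500/3 = -104381/3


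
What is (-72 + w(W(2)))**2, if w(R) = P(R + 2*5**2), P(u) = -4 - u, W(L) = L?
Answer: 16384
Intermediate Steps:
w(R) = -54 - R (w(R) = -4 - (R + 2*5**2) = -4 - (R + 2*25) = -4 - (R + 50) = -4 - (50 + R) = -4 + (-50 - R) = -54 - R)
(-72 + w(W(2)))**2 = (-72 + (-54 - 1*2))**2 = (-72 + (-54 - 2))**2 = (-72 - 56)**2 = (-128)**2 = 16384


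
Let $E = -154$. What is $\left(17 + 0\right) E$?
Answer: $-2618$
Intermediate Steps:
$\left(17 + 0\right) E = \left(17 + 0\right) \left(-154\right) = 17 \left(-154\right) = -2618$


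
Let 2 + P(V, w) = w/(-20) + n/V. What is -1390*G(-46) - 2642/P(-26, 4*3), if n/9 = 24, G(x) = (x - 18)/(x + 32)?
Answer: -30334210/4963 ≈ -6112.1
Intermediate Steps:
G(x) = (-18 + x)/(32 + x)
n = 216 (n = 9*24 = 216)
P(V, w) = -2 + 216/V - w/20 (P(V, w) = -2 + (w/(-20) + 216/V) = -2 + (w*(-1/20) + 216/V) = -2 + (-w/20 + 216/V) = -2 + (216/V - w/20) = -2 + 216/V - w/20)
-1390*G(-46) - 2642/P(-26, 4*3) = -1390*(-18 - 46)/(32 - 46) - 2642/(-2 + 216/(-26) - 3/5) = -1390*-64/(-14) - 2642/(-2 + 216*(-1/26) - 1/20*12) = -1390*(-1/14*(-64)) - 2642/(-2 - 108/13 - ⅗) = -1390/(1/(32/7)) - 2642/(-709/65) = -1390/7/32 - 2642*(-65/709) = -1390*32/7 + 171730/709 = -44480/7 + 171730/709 = -30334210/4963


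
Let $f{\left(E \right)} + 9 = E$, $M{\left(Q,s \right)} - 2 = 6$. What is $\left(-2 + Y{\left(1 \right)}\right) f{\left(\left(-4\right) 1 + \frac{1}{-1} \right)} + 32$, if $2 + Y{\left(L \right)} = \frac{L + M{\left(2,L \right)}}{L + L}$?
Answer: $25$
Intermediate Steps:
$M{\left(Q,s \right)} = 8$ ($M{\left(Q,s \right)} = 2 + 6 = 8$)
$Y{\left(L \right)} = -2 + \frac{8 + L}{2 L}$ ($Y{\left(L \right)} = -2 + \frac{L + 8}{L + L} = -2 + \frac{8 + L}{2 L}$)
$f{\left(E \right)} = -9 + E$
$\left(-2 + Y{\left(1 \right)}\right) f{\left(\left(-4\right) 1 + \frac{1}{-1} \right)} + 32 = \left(-2 - \left(\frac{3}{2} - \frac{4}{1}\right)\right) \left(-9 + \left(\left(-4\right) 1 + \frac{1}{-1}\right)\right) + 32 = \left(-2 + \left(- \frac{3}{2} + 4 \cdot 1\right)\right) \left(-9 - 5\right) + 32 = \left(-2 + \left(- \frac{3}{2} + 4\right)\right) \left(-9 - 5\right) + 32 = \left(-2 + \frac{5}{2}\right) \left(-14\right) + 32 = \frac{1}{2} \left(-14\right) + 32 = -7 + 32 = 25$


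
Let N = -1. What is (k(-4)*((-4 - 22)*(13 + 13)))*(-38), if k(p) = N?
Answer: -25688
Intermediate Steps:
k(p) = -1
(k(-4)*((-4 - 22)*(13 + 13)))*(-38) = -(-4 - 22)*(13 + 13)*(-38) = -(-26)*26*(-38) = -1*(-676)*(-38) = 676*(-38) = -25688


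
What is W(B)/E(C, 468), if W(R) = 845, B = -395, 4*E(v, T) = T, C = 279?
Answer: 65/9 ≈ 7.2222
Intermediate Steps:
E(v, T) = T/4
W(B)/E(C, 468) = 845/(((¼)*468)) = 845/117 = 845*(1/117) = 65/9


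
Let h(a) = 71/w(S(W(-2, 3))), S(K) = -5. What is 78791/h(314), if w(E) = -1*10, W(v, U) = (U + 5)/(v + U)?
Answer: -787910/71 ≈ -11097.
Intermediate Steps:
W(v, U) = (5 + U)/(U + v)
w(E) = -10
h(a) = -71/10 (h(a) = 71/(-10) = 71*(-⅒) = -71/10)
78791/h(314) = 78791/(-71/10) = 78791*(-10/71) = -787910/71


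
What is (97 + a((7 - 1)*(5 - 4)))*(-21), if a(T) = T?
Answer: -2163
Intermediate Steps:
(97 + a((7 - 1)*(5 - 4)))*(-21) = (97 + (7 - 1)*(5 - 4))*(-21) = (97 + 6*1)*(-21) = (97 + 6)*(-21) = 103*(-21) = -2163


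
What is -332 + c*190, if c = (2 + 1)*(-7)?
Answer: -4322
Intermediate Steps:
c = -21 (c = 3*(-7) = -21)
-332 + c*190 = -332 - 21*190 = -332 - 3990 = -4322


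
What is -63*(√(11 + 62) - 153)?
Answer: 9639 - 63*√73 ≈ 9100.7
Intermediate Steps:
-63*(√(11 + 62) - 153) = -63*(√73 - 153) = -63*(-153 + √73) = 9639 - 63*√73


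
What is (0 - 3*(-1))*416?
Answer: 1248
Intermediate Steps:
(0 - 3*(-1))*416 = (0 + 3)*416 = 3*416 = 1248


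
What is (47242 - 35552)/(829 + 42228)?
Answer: 1670/6151 ≈ 0.27150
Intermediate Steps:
(47242 - 35552)/(829 + 42228) = 11690/43057 = 11690*(1/43057) = 1670/6151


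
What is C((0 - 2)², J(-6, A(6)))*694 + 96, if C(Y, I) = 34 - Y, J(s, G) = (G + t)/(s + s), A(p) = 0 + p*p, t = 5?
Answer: 20916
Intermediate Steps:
A(p) = p² (A(p) = 0 + p² = p²)
J(s, G) = (5 + G)/(2*s) (J(s, G) = (G + 5)/(s + s) = (5 + G)/((2*s)) = (5 + G)*(1/(2*s)) = (5 + G)/(2*s))
C((0 - 2)², J(-6, A(6)))*694 + 96 = (34 - (0 - 2)²)*694 + 96 = (34 - 1*(-2)²)*694 + 96 = (34 - 1*4)*694 + 96 = (34 - 4)*694 + 96 = 30*694 + 96 = 20820 + 96 = 20916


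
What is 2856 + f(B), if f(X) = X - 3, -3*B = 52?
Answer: 8507/3 ≈ 2835.7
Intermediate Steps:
B = -52/3 (B = -1/3*52 = -52/3 ≈ -17.333)
f(X) = -3 + X
2856 + f(B) = 2856 + (-3 - 52/3) = 2856 - 61/3 = 8507/3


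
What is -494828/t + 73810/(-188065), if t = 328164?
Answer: -202209677/106407177 ≈ -1.9003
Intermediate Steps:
-494828/t + 73810/(-188065) = -494828/328164 + 73810/(-188065) = -494828*1/328164 + 73810*(-1/188065) = -123707/82041 - 14762/37613 = -202209677/106407177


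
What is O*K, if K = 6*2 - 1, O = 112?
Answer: 1232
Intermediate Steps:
K = 11 (K = 12 - 1 = 11)
O*K = 112*11 = 1232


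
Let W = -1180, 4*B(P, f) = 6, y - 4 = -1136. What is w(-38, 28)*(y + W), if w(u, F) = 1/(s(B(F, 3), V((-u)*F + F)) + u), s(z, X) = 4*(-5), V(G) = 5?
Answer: 1156/29 ≈ 39.862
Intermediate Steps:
y = -1132 (y = 4 - 1136 = -1132)
B(P, f) = 3/2 (B(P, f) = (¼)*6 = 3/2)
s(z, X) = -20
w(u, F) = 1/(-20 + u)
w(-38, 28)*(y + W) = (-1132 - 1180)/(-20 - 38) = -2312/(-58) = -1/58*(-2312) = 1156/29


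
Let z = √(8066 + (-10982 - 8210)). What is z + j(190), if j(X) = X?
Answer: 190 + I*√11126 ≈ 190.0 + 105.48*I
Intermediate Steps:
z = I*√11126 (z = √(8066 - 19192) = √(-11126) = I*√11126 ≈ 105.48*I)
z + j(190) = I*√11126 + 190 = 190 + I*√11126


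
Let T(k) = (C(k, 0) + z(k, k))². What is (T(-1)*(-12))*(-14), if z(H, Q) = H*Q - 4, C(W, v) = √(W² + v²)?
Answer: 672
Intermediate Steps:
z(H, Q) = -4 + H*Q
T(k) = (-4 + k² + √(k²))² (T(k) = (√(k² + 0²) + (-4 + k*k))² = (√(k² + 0) + (-4 + k²))² = (√(k²) + (-4 + k²))² = (-4 + k² + √(k²))²)
(T(-1)*(-12))*(-14) = ((-4 + (-1)² + √((-1)²))²*(-12))*(-14) = ((-4 + 1 + √1)²*(-12))*(-14) = ((-4 + 1 + 1)²*(-12))*(-14) = ((-2)²*(-12))*(-14) = (4*(-12))*(-14) = -48*(-14) = 672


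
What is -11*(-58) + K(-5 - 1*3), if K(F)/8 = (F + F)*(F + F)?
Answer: 2686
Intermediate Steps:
K(F) = 32*F² (K(F) = 8*((F + F)*(F + F)) = 8*((2*F)*(2*F)) = 8*(4*F²) = 32*F²)
-11*(-58) + K(-5 - 1*3) = -11*(-58) + 32*(-5 - 1*3)² = 638 + 32*(-5 - 3)² = 638 + 32*(-8)² = 638 + 32*64 = 638 + 2048 = 2686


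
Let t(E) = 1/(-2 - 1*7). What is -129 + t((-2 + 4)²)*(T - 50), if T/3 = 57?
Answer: -1282/9 ≈ -142.44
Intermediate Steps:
T = 171 (T = 3*57 = 171)
t(E) = -⅑ (t(E) = 1/(-2 - 7) = 1/(-9) = -⅑)
-129 + t((-2 + 4)²)*(T - 50) = -129 - (171 - 50)/9 = -129 - ⅑*121 = -129 - 121/9 = -1282/9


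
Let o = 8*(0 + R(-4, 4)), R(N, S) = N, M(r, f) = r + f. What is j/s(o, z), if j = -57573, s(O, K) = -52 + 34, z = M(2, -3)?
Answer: 6397/2 ≈ 3198.5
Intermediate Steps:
M(r, f) = f + r
z = -1 (z = -3 + 2 = -1)
o = -32 (o = 8*(0 - 4) = 8*(-4) = -32)
s(O, K) = -18
j/s(o, z) = -57573/(-18) = -57573*(-1/18) = 6397/2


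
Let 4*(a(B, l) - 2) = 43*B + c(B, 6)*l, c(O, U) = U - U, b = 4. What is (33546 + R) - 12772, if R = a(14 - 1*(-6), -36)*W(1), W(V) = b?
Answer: 21642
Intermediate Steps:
W(V) = 4
c(O, U) = 0
a(B, l) = 2 + 43*B/4 (a(B, l) = 2 + (43*B + 0*l)/4 = 2 + (43*B + 0)/4 = 2 + (43*B)/4 = 2 + 43*B/4)
R = 868 (R = (2 + 43*(14 - 1*(-6))/4)*4 = (2 + 43*(14 + 6)/4)*4 = (2 + (43/4)*20)*4 = (2 + 215)*4 = 217*4 = 868)
(33546 + R) - 12772 = (33546 + 868) - 12772 = 34414 - 12772 = 21642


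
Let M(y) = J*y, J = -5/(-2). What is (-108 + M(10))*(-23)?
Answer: 1909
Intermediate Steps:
J = 5/2 (J = -5*(-1/2) = 5/2 ≈ 2.5000)
M(y) = 5*y/2
(-108 + M(10))*(-23) = (-108 + (5/2)*10)*(-23) = (-108 + 25)*(-23) = -83*(-23) = 1909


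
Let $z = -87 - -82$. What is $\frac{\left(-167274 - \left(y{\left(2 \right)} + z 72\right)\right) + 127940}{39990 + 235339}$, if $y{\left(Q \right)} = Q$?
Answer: $- \frac{38976}{275329} \approx -0.14156$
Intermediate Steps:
$z = -5$ ($z = -87 + 82 = -5$)
$\frac{\left(-167274 - \left(y{\left(2 \right)} + z 72\right)\right) + 127940}{39990 + 235339} = \frac{\left(-167274 - \left(2 - 360\right)\right) + 127940}{39990 + 235339} = \frac{\left(-167274 - \left(2 - 360\right)\right) + 127940}{275329} = \left(\left(-167274 - -358\right) + 127940\right) \frac{1}{275329} = \left(\left(-167274 + 358\right) + 127940\right) \frac{1}{275329} = \left(-166916 + 127940\right) \frac{1}{275329} = \left(-38976\right) \frac{1}{275329} = - \frac{38976}{275329}$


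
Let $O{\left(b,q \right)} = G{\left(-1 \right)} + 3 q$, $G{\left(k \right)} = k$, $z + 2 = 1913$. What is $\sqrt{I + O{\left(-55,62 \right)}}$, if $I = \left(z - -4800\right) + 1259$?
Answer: $\sqrt{8155} \approx 90.305$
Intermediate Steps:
$z = 1911$ ($z = -2 + 1913 = 1911$)
$I = 7970$ ($I = \left(1911 - -4800\right) + 1259 = \left(1911 + 4800\right) + 1259 = 6711 + 1259 = 7970$)
$O{\left(b,q \right)} = -1 + 3 q$
$\sqrt{I + O{\left(-55,62 \right)}} = \sqrt{7970 + \left(-1 + 3 \cdot 62\right)} = \sqrt{7970 + \left(-1 + 186\right)} = \sqrt{7970 + 185} = \sqrt{8155}$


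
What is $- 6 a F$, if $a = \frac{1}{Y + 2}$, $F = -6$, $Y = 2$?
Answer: $9$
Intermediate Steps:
$a = \frac{1}{4}$ ($a = \frac{1}{2 + 2} = \frac{1}{4} \approx 0.25$)
$- 6 a F = \left(-6\right) \frac{1}{4} \left(-6\right) = \left(- \frac{3}{2}\right) \left(-6\right) = 9$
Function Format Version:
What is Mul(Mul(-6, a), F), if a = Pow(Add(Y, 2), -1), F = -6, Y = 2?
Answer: 9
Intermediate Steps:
a = Rational(1, 4) (a = Pow(Add(2, 2), -1) = Pow(4, -1) = Rational(1, 4) ≈ 0.25000)
Mul(Mul(-6, a), F) = Mul(Mul(-6, Rational(1, 4)), -6) = Mul(Rational(-3, 2), -6) = 9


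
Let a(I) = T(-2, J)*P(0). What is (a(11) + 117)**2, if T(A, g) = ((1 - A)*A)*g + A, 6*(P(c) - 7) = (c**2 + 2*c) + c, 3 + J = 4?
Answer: 3721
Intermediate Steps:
J = 1 (J = -3 + 4 = 1)
P(c) = 7 + c/2 + c**2/6 (P(c) = 7 + ((c**2 + 2*c) + c)/6 = 7 + (c**2 + 3*c)/6 = 7 + (c/2 + c**2/6) = 7 + c/2 + c**2/6)
T(A, g) = A + A*g*(1 - A) (T(A, g) = (A*(1 - A))*g + A = A*g*(1 - A) + A = A + A*g*(1 - A))
a(I) = -56 (a(I) = (-2*(1 + 1 - 1*(-2)*1))*(7 + (1/2)*0 + (1/6)*0**2) = (-2*(1 + 1 + 2))*(7 + 0 + (1/6)*0) = (-2*4)*(7 + 0 + 0) = -8*7 = -56)
(a(11) + 117)**2 = (-56 + 117)**2 = 61**2 = 3721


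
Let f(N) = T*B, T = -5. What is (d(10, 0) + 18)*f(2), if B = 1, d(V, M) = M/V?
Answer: -90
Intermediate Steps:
f(N) = -5 (f(N) = -5*1 = -5)
(d(10, 0) + 18)*f(2) = (0/10 + 18)*(-5) = (0*(⅒) + 18)*(-5) = (0 + 18)*(-5) = 18*(-5) = -90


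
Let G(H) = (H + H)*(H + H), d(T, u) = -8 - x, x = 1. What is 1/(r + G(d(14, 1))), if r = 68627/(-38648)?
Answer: 38648/12453325 ≈ 0.0031034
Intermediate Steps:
d(T, u) = -9 (d(T, u) = -8 - 1*1 = -8 - 1 = -9)
G(H) = 4*H**2 (G(H) = (2*H)*(2*H) = 4*H**2)
r = -68627/38648 (r = 68627*(-1/38648) = -68627/38648 ≈ -1.7757)
1/(r + G(d(14, 1))) = 1/(-68627/38648 + 4*(-9)**2) = 1/(-68627/38648 + 4*81) = 1/(-68627/38648 + 324) = 1/(12453325/38648) = 38648/12453325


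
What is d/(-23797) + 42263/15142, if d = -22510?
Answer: 1346579031/360334174 ≈ 3.7370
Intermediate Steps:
d/(-23797) + 42263/15142 = -22510/(-23797) + 42263/15142 = -22510*(-1/23797) + 42263*(1/15142) = 22510/23797 + 42263/15142 = 1346579031/360334174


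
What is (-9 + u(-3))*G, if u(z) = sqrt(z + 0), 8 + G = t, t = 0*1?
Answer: 72 - 8*I*sqrt(3) ≈ 72.0 - 13.856*I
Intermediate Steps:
t = 0
G = -8 (G = -8 + 0 = -8)
u(z) = sqrt(z)
(-9 + u(-3))*G = (-9 + sqrt(-3))*(-8) = (-9 + I*sqrt(3))*(-8) = 72 - 8*I*sqrt(3)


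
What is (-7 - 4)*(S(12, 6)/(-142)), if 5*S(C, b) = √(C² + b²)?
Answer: 33*√5/355 ≈ 0.20786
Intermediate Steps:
S(C, b) = √(C² + b²)/5
(-7 - 4)*(S(12, 6)/(-142)) = (-7 - 4)*((√(12² + 6²)/5)/(-142)) = -11*√(144 + 36)/5*(-1)/142 = -11*√180/5*(-1)/142 = -11*(6*√5)/5*(-1)/142 = -11*6*√5/5*(-1)/142 = -(-33)*√5/355 = 33*√5/355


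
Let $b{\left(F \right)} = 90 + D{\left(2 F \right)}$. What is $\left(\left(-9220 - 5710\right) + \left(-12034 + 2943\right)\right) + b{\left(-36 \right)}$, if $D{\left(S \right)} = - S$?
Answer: $-23859$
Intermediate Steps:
$b{\left(F \right)} = 90 - 2 F$
$\left(\left(-9220 - 5710\right) + \left(-12034 + 2943\right)\right) + b{\left(-36 \right)} = \left(\left(-9220 - 5710\right) + \left(-12034 + 2943\right)\right) + \left(90 - -72\right) = \left(-14930 - 9091\right) + \left(90 + 72\right) = -24021 + 162 = -23859$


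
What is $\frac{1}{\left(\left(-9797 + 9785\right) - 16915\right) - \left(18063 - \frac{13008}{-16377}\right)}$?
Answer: $- \frac{5459}{191014746} \approx -2.8579 \cdot 10^{-5}$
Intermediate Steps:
$\frac{1}{\left(\left(-9797 + 9785\right) - 16915\right) - \left(18063 - \frac{13008}{-16377}\right)} = \frac{1}{\left(-12 - 16915\right) - \left(18063 - - \frac{4336}{5459}\right)} = \frac{1}{-16927 - \frac{98610253}{5459}} = \frac{1}{- \frac{191014746}{5459}} = - \frac{5459}{191014746}$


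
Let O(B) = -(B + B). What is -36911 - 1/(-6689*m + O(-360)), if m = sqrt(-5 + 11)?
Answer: -1648309464311/44656321 + 6689*sqrt(6)/267937926 ≈ -36911.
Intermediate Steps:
O(B) = -2*B
m = sqrt(6) ≈ 2.4495
-36911 - 1/(-6689*m + O(-360)) = -36911 - 1/(-6689*sqrt(6) - 2*(-360)) = -36911 - 1/(-6689*sqrt(6) + 720) = -36911 - 1/(720 - 6689*sqrt(6))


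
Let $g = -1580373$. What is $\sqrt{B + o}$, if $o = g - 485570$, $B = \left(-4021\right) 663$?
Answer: $i \sqrt{4731866} \approx 2175.3 i$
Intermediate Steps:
$B = -2665923$
$o = -2065943$ ($o = -1580373 - 485570 = -2065943$)
$\sqrt{B + o} = \sqrt{-2665923 - 2065943} = \sqrt{-4731866} = i \sqrt{4731866}$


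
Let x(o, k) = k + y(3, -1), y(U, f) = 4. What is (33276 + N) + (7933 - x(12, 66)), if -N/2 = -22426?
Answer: 85991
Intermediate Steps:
x(o, k) = 4 + k (x(o, k) = k + 4 = 4 + k)
N = 44852 (N = -2*(-22426) = 44852)
(33276 + N) + (7933 - x(12, 66)) = (33276 + 44852) + (7933 - (4 + 66)) = 78128 + (7933 - 1*70) = 78128 + (7933 - 70) = 78128 + 7863 = 85991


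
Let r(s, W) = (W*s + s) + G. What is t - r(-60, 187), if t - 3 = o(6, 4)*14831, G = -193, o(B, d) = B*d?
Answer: 367420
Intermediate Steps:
r(s, W) = -193 + s + W*s (r(s, W) = (W*s + s) - 193 = (s + W*s) - 193 = -193 + s + W*s)
t = 355947 (t = 3 + (6*4)*14831 = 3 + 24*14831 = 3 + 355944 = 355947)
t - r(-60, 187) = 355947 - (-193 - 60 + 187*(-60)) = 355947 - (-193 - 60 - 11220) = 355947 - 1*(-11473) = 355947 + 11473 = 367420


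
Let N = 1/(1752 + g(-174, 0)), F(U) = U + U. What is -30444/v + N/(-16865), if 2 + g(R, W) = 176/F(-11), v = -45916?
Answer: 17200174127/25941506890 ≈ 0.66304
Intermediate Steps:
F(U) = 2*U
g(R, W) = -10 (g(R, W) = -2 + 176/((2*(-11))) = -2 + 176/(-22) = -2 + 176*(-1/22) = -2 - 8 = -10)
N = 1/1742 (N = 1/(1752 - 10) = 1/1742 ≈ 0.00057405)
-30444/v + N/(-16865) = -30444/(-45916) + (1/1742)/(-16865) = -30444*(-1/45916) + (1/1742)*(-1/16865) = 7611/11479 - 1/29378830 = 17200174127/25941506890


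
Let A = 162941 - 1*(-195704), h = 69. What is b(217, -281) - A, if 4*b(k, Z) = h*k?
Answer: -1419607/4 ≈ -3.5490e+5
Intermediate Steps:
b(k, Z) = 69*k/4 (b(k, Z) = (69*k)/4 = 69*k/4)
A = 358645 (A = 162941 + 195704 = 358645)
b(217, -281) - A = (69/4)*217 - 1*358645 = 14973/4 - 358645 = -1419607/4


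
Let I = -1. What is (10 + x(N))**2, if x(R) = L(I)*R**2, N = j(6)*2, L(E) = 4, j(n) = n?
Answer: 343396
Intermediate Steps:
N = 12 (N = 6*2 = 12)
x(R) = 4*R**2
(10 + x(N))**2 = (10 + 4*12**2)**2 = (10 + 4*144)**2 = (10 + 576)**2 = 586**2 = 343396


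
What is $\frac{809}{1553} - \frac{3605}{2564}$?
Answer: $- \frac{3524289}{3981892} \approx -0.88508$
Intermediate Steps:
$\frac{809}{1553} - \frac{3605}{2564} = - \frac{3524289}{3981892}$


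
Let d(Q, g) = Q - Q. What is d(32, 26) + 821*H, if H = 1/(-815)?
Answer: -821/815 ≈ -1.0074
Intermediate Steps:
H = -1/815 ≈ -0.0012270
d(Q, g) = 0
d(32, 26) + 821*H = 0 + 821*(-1/815) = 0 - 821/815 = -821/815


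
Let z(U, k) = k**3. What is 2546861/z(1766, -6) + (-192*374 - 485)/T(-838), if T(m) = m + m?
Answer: -1063230937/90504 ≈ -11748.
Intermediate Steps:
T(m) = 2*m
2546861/z(1766, -6) + (-192*374 - 485)/T(-838) = 2546861/((-6)**3) + (-192*374 - 485)/((2*(-838))) = 2546861/(-216) + (-71808 - 485)/(-1676) = 2546861*(-1/216) - 72293*(-1/1676) = -2546861/216 + 72293/1676 = -1063230937/90504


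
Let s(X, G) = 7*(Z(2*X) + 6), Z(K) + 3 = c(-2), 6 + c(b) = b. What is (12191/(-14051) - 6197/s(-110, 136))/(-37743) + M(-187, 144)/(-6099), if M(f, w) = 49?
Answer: -479324294111/37735410071415 ≈ -0.012702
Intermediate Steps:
c(b) = -6 + b
Z(K) = -11 (Z(K) = -3 + (-6 - 2) = -3 - 8 = -11)
s(X, G) = -35 (s(X, G) = 7*(-11 + 6) = 7*(-5) = -35)
(12191/(-14051) - 6197/s(-110, 136))/(-37743) + M(-187, 144)/(-6099) = (12191/(-14051) - 6197/(-35))/(-37743) + 49/(-6099) = (12191*(-1/14051) - 6197*(-1/35))*(-1/37743) + 49*(-1/6099) = (-12191/14051 + 6197/35)*(-1/37743) - 49/6099 = (86647362/491785)*(-1/37743) - 49/6099 = -28882454/6187147085 - 49/6099 = -479324294111/37735410071415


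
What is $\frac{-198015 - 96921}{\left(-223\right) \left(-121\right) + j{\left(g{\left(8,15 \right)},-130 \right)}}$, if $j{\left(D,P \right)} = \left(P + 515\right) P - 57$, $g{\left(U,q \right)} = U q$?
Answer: $\frac{24578}{1927} \approx 12.755$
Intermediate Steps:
$j{\left(D,P \right)} = -57 + P \left(515 + P\right)$ ($j{\left(D,P \right)} = \left(515 + P\right) P - 57 = P \left(515 + P\right) - 57 = -57 + P \left(515 + P\right)$)
$\frac{-198015 - 96921}{\left(-223\right) \left(-121\right) + j{\left(g{\left(8,15 \right)},-130 \right)}} = \frac{-198015 - 96921}{\left(-223\right) \left(-121\right) + \left(-57 + \left(-130\right)^{2} + 515 \left(-130\right)\right)} = - \frac{294936}{26983 - 50107} = - \frac{294936}{-23124} = \left(-294936\right) \left(- \frac{1}{23124}\right) = \frac{24578}{1927}$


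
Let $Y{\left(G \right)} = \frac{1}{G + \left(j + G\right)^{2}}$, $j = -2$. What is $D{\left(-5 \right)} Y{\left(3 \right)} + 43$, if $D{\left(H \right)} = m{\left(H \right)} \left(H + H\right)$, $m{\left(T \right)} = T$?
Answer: $\frac{111}{2} \approx 55.5$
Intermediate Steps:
$D{\left(H \right)} = 2 H^{2}$ ($D{\left(H \right)} = H \left(H + H\right) = H 2 H = 2 H^{2}$)
$Y{\left(G \right)} = \frac{1}{G + \left(-2 + G\right)^{2}}$
$D{\left(-5 \right)} Y{\left(3 \right)} + 43 = \frac{2 \left(-5\right)^{2}}{3 + \left(-2 + 3\right)^{2}} + 43 = \frac{2 \cdot 25}{3 + 1^{2}} + 43 = \frac{50}{3 + 1} + 43 = \frac{50}{4} + 43 = 50 \cdot \frac{1}{4} + 43 = \frac{25}{2} + 43 = \frac{111}{2}$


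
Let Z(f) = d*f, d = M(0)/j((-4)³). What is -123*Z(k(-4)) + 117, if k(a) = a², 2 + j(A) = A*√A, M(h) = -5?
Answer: 7662909/65537 + 1259520*I/65537 ≈ 116.92 + 19.218*I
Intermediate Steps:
j(A) = -2 + A^(3/2) (j(A) = -2 + A*√A = -2 + A^(3/2))
d = -5*(-2 + 512*I)/262148 (d = -5/(-2 + ((-4)³)^(3/2)) = -5/(-2 + (-64)^(3/2)) = -5*(-2 + 512*I)/262148 ≈ 3.8146e-5 - 0.0097655*I)
Z(f) = f*(5/131074 - 640*I/65537) (Z(f) = (5/131074 - 640*I/65537)*f = f*(5/131074 - 640*I/65537))
-123*Z(k(-4)) + 117 = -615*(-4)²*(1 - 256*I)/131074 + 117 = -615*16*(1 - 256*I)/131074 + 117 = -123*(40/65537 - 10240*I/65537) + 117 = (-4920/65537 + 1259520*I/65537) + 117 = 7662909/65537 + 1259520*I/65537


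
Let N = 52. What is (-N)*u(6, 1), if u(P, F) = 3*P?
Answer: -936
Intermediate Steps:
(-N)*u(6, 1) = (-1*52)*(3*6) = -52*18 = -936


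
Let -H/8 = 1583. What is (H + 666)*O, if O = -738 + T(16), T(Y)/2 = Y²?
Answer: 2711548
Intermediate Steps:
H = -12664 (H = -8*1583 = -12664)
T(Y) = 2*Y²
O = -226 (O = -738 + 2*16² = -738 + 2*256 = -738 + 512 = -226)
(H + 666)*O = (-12664 + 666)*(-226) = -11998*(-226) = 2711548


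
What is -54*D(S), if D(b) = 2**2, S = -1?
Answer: -216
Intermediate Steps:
D(b) = 4
-54*D(S) = -54*4 = -216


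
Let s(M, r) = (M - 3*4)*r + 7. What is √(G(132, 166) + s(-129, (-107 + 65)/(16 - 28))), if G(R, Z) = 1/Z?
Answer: I*√3351457/83 ≈ 22.057*I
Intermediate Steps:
s(M, r) = 7 + r*(-12 + M) (s(M, r) = (M - 12)*r + 7 = (-12 + M)*r + 7 = r*(-12 + M) + 7 = 7 + r*(-12 + M))
√(G(132, 166) + s(-129, (-107 + 65)/(16 - 28))) = √(1/166 + (7 - 12*(-107 + 65)/(16 - 28) - 129*(-107 + 65)/(16 - 28))) = √(1/166 + (7 - (-504)/(-12) - (-5418)/(-12))) = √(1/166 + (7 - (-504)*(-1)/12 - (-5418)*(-1)/12)) = √(1/166 + (7 - 12*7/2 - 129*7/2)) = √(1/166 + (7 - 42 - 903/2)) = √(1/166 - 973/2) = √(-40379/83) = I*√3351457/83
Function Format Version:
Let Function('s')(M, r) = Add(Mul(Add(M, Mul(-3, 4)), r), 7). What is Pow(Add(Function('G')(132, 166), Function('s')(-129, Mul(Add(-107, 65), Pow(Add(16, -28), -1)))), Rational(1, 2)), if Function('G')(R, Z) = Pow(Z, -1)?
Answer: Mul(Rational(1, 83), I, Pow(3351457, Rational(1, 2))) ≈ Mul(22.057, I)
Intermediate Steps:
Function('s')(M, r) = Add(7, Mul(r, Add(-12, M))) (Function('s')(M, r) = Add(Mul(Add(M, -12), r), 7) = Add(Mul(Add(-12, M), r), 7) = Add(Mul(r, Add(-12, M)), 7) = Add(7, Mul(r, Add(-12, M))))
Pow(Add(Function('G')(132, 166), Function('s')(-129, Mul(Add(-107, 65), Pow(Add(16, -28), -1)))), Rational(1, 2)) = Pow(Add(Pow(166, -1), Add(7, Mul(-12, Mul(Add(-107, 65), Pow(Add(16, -28), -1))), Mul(-129, Mul(Add(-107, 65), Pow(Add(16, -28), -1))))), Rational(1, 2)) = Pow(Add(Rational(1, 166), Add(7, Mul(-12, Mul(-42, Pow(-12, -1))), Mul(-129, Mul(-42, Pow(-12, -1))))), Rational(1, 2)) = Pow(Add(Rational(1, 166), Add(7, Mul(-12, Mul(-42, Rational(-1, 12))), Mul(-129, Mul(-42, Rational(-1, 12))))), Rational(1, 2)) = Pow(Add(Rational(1, 166), Add(7, Mul(-12, Rational(7, 2)), Mul(-129, Rational(7, 2)))), Rational(1, 2)) = Pow(Add(Rational(1, 166), Add(7, -42, Rational(-903, 2))), Rational(1, 2)) = Pow(Add(Rational(1, 166), Rational(-973, 2)), Rational(1, 2)) = Pow(Rational(-40379, 83), Rational(1, 2)) = Mul(Rational(1, 83), I, Pow(3351457, Rational(1, 2)))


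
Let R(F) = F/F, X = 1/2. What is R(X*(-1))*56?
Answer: 56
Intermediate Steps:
X = 1/2 ≈ 0.50000
R(F) = 1
R(X*(-1))*56 = 1*56 = 56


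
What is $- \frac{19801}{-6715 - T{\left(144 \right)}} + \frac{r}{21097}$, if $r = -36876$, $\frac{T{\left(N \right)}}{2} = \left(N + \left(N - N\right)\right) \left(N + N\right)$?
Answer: $- \frac{2888523587}{1891535923} \approx -1.5271$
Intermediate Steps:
$T{\left(N \right)} = 4 N^{2}$ ($T{\left(N \right)} = 2 \left(N + \left(N - N\right)\right) \left(N + N\right) = 2 \left(N + 0\right) 2 N = 2 N 2 N = 2 \cdot 2 N^{2} = 4 N^{2}$)
$- \frac{19801}{-6715 - T{\left(144 \right)}} + \frac{r}{21097} = - \frac{19801}{-6715 - 4 \cdot 144^{2}} - \frac{36876}{21097} = - \frac{19801}{-6715 - 4 \cdot 20736} - \frac{36876}{21097} = - \frac{19801}{-6715 - 82944} - \frac{36876}{21097} = - \frac{19801}{-89659} - \frac{36876}{21097} = \left(-19801\right) \left(- \frac{1}{89659}\right) - \frac{36876}{21097} = \frac{19801}{89659} - \frac{36876}{21097} = - \frac{2888523587}{1891535923}$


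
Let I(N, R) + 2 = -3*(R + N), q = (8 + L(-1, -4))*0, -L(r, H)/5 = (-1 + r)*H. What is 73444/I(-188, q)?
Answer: 36722/281 ≈ 130.68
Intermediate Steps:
L(r, H) = -5*H*(-1 + r) (L(r, H) = -5*(-1 + r)*H = -5*H*(-1 + r))
q = 0 (q = (8 + 5*(-4)*(1 - 1*(-1)))*0 = (8 + 5*(-4)*(1 + 1))*0 = (8 + 5*(-4)*2)*0 = (8 - 40)*0 = -32*0 = 0)
I(N, R) = -2 - 3*N - 3*R (I(N, R) = -2 - 3*(R + N) = -2 - 3*(N + R) = -2 + (-3*N - 3*R) = -2 - 3*N - 3*R)
73444/I(-188, q) = 73444/(-2 - 3*(-188) - 3*0) = 73444/(-2 + 564 + 0) = 73444/562 = 73444*(1/562) = 36722/281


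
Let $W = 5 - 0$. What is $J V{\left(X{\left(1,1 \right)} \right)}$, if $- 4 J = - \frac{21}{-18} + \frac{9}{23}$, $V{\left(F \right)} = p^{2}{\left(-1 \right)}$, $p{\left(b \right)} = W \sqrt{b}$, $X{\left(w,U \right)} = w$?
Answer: $\frac{5375}{552} \approx 9.7373$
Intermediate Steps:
$W = 5$ ($W = 5 + 0 = 5$)
$p{\left(b \right)} = 5 \sqrt{b}$
$V{\left(F \right)} = -25$ ($V{\left(F \right)} = \left(5 \sqrt{-1}\right)^{2} = \left(5 i\right)^{2} = -25$)
$J = - \frac{215}{552}$ ($J = - \frac{- \frac{21}{-18} + \frac{9}{23}}{4} = - \frac{\left(-21\right) \left(- \frac{1}{18}\right) + 9 \cdot \frac{1}{23}}{4} = - \frac{\frac{7}{6} + \frac{9}{23}}{4} = \left(- \frac{1}{4}\right) \frac{215}{138} = - \frac{215}{552} \approx -0.38949$)
$J V{\left(X{\left(1,1 \right)} \right)} = \left(- \frac{215}{552}\right) \left(-25\right) = \frac{5375}{552}$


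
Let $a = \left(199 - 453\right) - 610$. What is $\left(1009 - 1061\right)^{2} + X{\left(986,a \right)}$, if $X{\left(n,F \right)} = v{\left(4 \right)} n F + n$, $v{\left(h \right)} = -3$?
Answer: $2559402$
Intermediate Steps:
$a = -864$ ($a = -254 - 610 = -864$)
$X{\left(n,F \right)} = n - 3 F n$ ($X{\left(n,F \right)} = - 3 n F + n = - 3 F n + n = n - 3 F n$)
$\left(1009 - 1061\right)^{2} + X{\left(986,a \right)} = \left(1009 - 1061\right)^{2} + 986 \left(1 - -2592\right) = \left(-52\right)^{2} + 986 \left(1 + 2592\right) = 2704 + 986 \cdot 2593 = 2704 + 2556698 = 2559402$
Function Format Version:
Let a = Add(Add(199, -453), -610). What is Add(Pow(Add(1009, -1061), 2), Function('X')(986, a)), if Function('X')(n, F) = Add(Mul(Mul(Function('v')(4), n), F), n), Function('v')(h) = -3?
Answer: 2559402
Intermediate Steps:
a = -864 (a = Add(-254, -610) = -864)
Function('X')(n, F) = Add(n, Mul(-3, F, n)) (Function('X')(n, F) = Add(Mul(Mul(-3, n), F), n) = Add(Mul(-3, F, n), n) = Add(n, Mul(-3, F, n)))
Add(Pow(Add(1009, -1061), 2), Function('X')(986, a)) = Add(Pow(Add(1009, -1061), 2), Mul(986, Add(1, Mul(-3, -864)))) = Add(Pow(-52, 2), Mul(986, Add(1, 2592))) = Add(2704, Mul(986, 2593)) = Add(2704, 2556698) = 2559402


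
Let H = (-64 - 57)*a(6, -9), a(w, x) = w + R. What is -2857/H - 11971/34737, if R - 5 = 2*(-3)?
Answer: 92001154/21015885 ≈ 4.3777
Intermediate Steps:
R = -1 (R = 5 + 2*(-3) = 5 - 6 = -1)
a(w, x) = -1 + w (a(w, x) = w - 1 = -1 + w)
H = -605 (H = (-64 - 57)*(-1 + 6) = -121*5 = -605)
-2857/H - 11971/34737 = -2857/(-605) - 11971/34737 = -2857*(-1/605) - 11971*1/34737 = 2857/605 - 11971/34737 = 92001154/21015885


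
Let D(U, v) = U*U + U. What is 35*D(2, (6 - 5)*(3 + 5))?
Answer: 210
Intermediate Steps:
D(U, v) = U + U² (D(U, v) = U² + U = U + U²)
35*D(2, (6 - 5)*(3 + 5)) = 35*(2*(1 + 2)) = 35*(2*3) = 35*6 = 210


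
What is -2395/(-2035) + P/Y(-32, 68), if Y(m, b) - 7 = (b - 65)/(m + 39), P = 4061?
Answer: 11594697/21164 ≈ 547.85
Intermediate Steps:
Y(m, b) = 7 + (-65 + b)/(39 + m) (Y(m, b) = 7 + (b - 65)/(m + 39) = 7 + (-65 + b)/(39 + m))
-2395/(-2035) + P/Y(-32, 68) = -2395/(-2035) + 4061/(((208 + 68 + 7*(-32))/(39 - 32))) = -2395*(-1/2035) + 4061/(((208 + 68 - 224)/7)) = 479/407 + 4061/(((⅐)*52)) = 479/407 + 4061/(52/7) = 479/407 + 4061*(7/52) = 479/407 + 28427/52 = 11594697/21164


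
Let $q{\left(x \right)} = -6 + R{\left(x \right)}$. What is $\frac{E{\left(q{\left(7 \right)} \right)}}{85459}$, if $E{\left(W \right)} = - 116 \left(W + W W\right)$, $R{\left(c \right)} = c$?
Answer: $- \frac{232}{85459} \approx -0.0027148$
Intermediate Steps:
$q{\left(x \right)} = -6 + x$
$E{\left(W \right)} = - 116 W - 116 W^{2}$ ($E{\left(W \right)} = - 116 \left(W + W^{2}\right) = - 116 W - 116 W^{2}$)
$\frac{E{\left(q{\left(7 \right)} \right)}}{85459} = \frac{\left(-116\right) \left(-6 + 7\right) \left(1 + \left(-6 + 7\right)\right)}{85459} = \left(-116\right) 1 \left(1 + 1\right) \frac{1}{85459} = \left(-116\right) 1 \cdot 2 \cdot \frac{1}{85459} = \left(-232\right) \frac{1}{85459} = - \frac{232}{85459}$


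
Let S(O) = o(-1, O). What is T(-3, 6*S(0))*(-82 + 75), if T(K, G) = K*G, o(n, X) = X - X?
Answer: 0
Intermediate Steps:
o(n, X) = 0
S(O) = 0
T(K, G) = G*K
T(-3, 6*S(0))*(-82 + 75) = ((6*0)*(-3))*(-82 + 75) = (0*(-3))*(-7) = 0*(-7) = 0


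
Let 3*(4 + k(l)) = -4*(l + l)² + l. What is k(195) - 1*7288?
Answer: -210027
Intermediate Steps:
k(l) = -4 - 16*l²/3 + l/3 (k(l) = -4 + (-4*(l + l)² + l)/3 = -4 + (-4*4*l² + l)/3 = -4 + (-16*l² + l)/3 = -4 + (l - 16*l²)/3 = -4 + (-16*l²/3 + l/3) = -4 - 16*l²/3 + l/3)
k(195) - 1*7288 = (-4 - 16/3*195² + (⅓)*195) - 1*7288 = (-4 - 16/3*38025 + 65) - 7288 = (-4 - 202800 + 65) - 7288 = -202739 - 7288 = -210027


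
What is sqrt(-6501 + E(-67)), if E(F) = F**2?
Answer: 2*I*sqrt(503) ≈ 44.855*I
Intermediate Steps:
sqrt(-6501 + E(-67)) = sqrt(-6501 + (-67)**2) = sqrt(-6501 + 4489) = sqrt(-2012) = 2*I*sqrt(503)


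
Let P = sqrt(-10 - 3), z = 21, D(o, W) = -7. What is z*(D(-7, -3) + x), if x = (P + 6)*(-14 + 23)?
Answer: 987 + 189*I*sqrt(13) ≈ 987.0 + 681.45*I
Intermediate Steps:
P = I*sqrt(13) (P = sqrt(-13) = I*sqrt(13) ≈ 3.6056*I)
x = 54 + 9*I*sqrt(13) (x = (I*sqrt(13) + 6)*(-14 + 23) = (6 + I*sqrt(13))*9 = 54 + 9*I*sqrt(13) ≈ 54.0 + 32.45*I)
z*(D(-7, -3) + x) = 21*(-7 + (54 + 9*I*sqrt(13))) = 21*(47 + 9*I*sqrt(13)) = 987 + 189*I*sqrt(13)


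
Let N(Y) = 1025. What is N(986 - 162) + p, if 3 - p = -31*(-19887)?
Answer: -615469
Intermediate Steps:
p = -616494 (p = 3 - (-31)*(-19887) = 3 - 1*616497 = 3 - 616497 = -616494)
N(986 - 162) + p = 1025 - 616494 = -615469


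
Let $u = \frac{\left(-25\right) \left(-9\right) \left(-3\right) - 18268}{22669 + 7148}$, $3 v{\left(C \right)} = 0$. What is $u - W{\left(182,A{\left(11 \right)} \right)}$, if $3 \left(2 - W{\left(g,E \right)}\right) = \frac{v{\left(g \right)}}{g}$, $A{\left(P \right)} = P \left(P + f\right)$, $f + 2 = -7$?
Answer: $- \frac{78577}{29817} \approx -2.6353$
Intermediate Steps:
$f = -9$ ($f = -2 - 7 = -9$)
$v{\left(C \right)} = 0$ ($v{\left(C \right)} = \frac{1}{3} \cdot 0 = 0$)
$A{\left(P \right)} = P \left(-9 + P\right)$ ($A{\left(P \right)} = P \left(P - 9\right) = P \left(-9 + P\right)$)
$W{\left(g,E \right)} = 2$ ($W{\left(g,E \right)} = 2 - \frac{0 \frac{1}{g}}{3} = 2 - 0 = 2 + 0 = 2$)
$u = - \frac{18943}{29817}$ ($u = \frac{225 \left(-3\right) - 18268}{29817} = \left(-675 - 18268\right) \frac{1}{29817} = \left(-18943\right) \frac{1}{29817} = - \frac{18943}{29817} \approx -0.63531$)
$u - W{\left(182,A{\left(11 \right)} \right)} = - \frac{18943}{29817} - 2 = - \frac{78577}{29817}$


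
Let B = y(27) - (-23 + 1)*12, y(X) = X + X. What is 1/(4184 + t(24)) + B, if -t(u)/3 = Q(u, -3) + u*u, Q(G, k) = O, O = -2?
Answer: 782917/2462 ≈ 318.00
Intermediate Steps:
Q(G, k) = -2
t(u) = 6 - 3*u**2 (t(u) = -3*(-2 + u*u) = -3*(-2 + u**2) = 6 - 3*u**2)
y(X) = 2*X
B = 318 (B = 2*27 - (-23 + 1)*12 = 54 - (-22)*12 = 54 - 1*(-264) = 54 + 264 = 318)
1/(4184 + t(24)) + B = 1/(4184 + (6 - 3*24**2)) + 318 = 1/(4184 + (6 - 3*576)) + 318 = 1/(4184 + (6 - 1728)) + 318 = 1/(4184 - 1722) + 318 = 1/2462 + 318 = 782917/2462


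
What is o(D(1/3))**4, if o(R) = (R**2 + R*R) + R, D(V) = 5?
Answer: 9150625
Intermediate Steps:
o(R) = R + 2*R**2 (o(R) = (R**2 + R**2) + R = 2*R**2 + R = R + 2*R**2)
o(D(1/3))**4 = (5*(1 + 2*5))**4 = (5*(1 + 10))**4 = (5*11)**4 = 55**4 = 9150625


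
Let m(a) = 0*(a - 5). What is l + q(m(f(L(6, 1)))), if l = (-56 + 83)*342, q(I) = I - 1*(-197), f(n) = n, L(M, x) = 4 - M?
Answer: 9431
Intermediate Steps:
m(a) = 0 (m(a) = 0*(-5 + a) = 0)
q(I) = 197 + I (q(I) = I + 197 = 197 + I)
l = 9234 (l = 27*342 = 9234)
l + q(m(f(L(6, 1)))) = 9234 + (197 + 0) = 9234 + 197 = 9431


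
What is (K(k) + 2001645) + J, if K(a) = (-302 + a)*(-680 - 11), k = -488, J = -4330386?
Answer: -1782851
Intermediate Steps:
K(a) = 208682 - 691*a (K(a) = (-302 + a)*(-691) = 208682 - 691*a)
(K(k) + 2001645) + J = ((208682 - 691*(-488)) + 2001645) - 4330386 = ((208682 + 337208) + 2001645) - 4330386 = (545890 + 2001645) - 4330386 = 2547535 - 4330386 = -1782851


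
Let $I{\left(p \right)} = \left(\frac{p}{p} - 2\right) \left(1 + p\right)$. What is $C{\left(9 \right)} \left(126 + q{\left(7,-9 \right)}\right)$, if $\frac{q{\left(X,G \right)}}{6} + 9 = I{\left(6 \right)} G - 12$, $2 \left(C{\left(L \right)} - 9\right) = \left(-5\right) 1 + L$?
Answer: $4158$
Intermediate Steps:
$C{\left(L \right)} = \frac{13}{2} + \frac{L}{2}$ ($C{\left(L \right)} = 9 + \frac{\left(-5\right) 1 + L}{2} = 9 + \frac{-5 + L}{2} = 9 + \left(- \frac{5}{2} + \frac{L}{2}\right) = \frac{13}{2} + \frac{L}{2}$)
$I{\left(p \right)} = -1 - p$ ($I{\left(p \right)} = \left(1 - 2\right) \left(1 + p\right) = - (1 + p) = -1 - p$)
$q{\left(X,G \right)} = -126 - 42 G$ ($q{\left(X,G \right)} = -54 + 6 \left(\left(-1 - 6\right) G - 12\right) = -54 + 6 \left(- 7 G - 12\right) = -54 + 6 \left(-12 - 7 G\right) = -54 - \left(72 + 42 G\right) = -126 - 42 G$)
$C{\left(9 \right)} \left(126 + q{\left(7,-9 \right)}\right) = \left(\frac{13}{2} + \frac{1}{2} \cdot 9\right) \left(126 - -252\right) = \left(\frac{13}{2} + \frac{9}{2}\right) \left(126 + \left(-126 + 378\right)\right) = 11 \left(126 + 252\right) = 11 \cdot 378 = 4158$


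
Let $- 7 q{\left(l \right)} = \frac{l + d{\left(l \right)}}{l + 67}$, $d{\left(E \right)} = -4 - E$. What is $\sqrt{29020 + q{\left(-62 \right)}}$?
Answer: $\frac{6 \sqrt{987490}}{35} \approx 170.35$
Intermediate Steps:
$q{\left(l \right)} = \frac{4}{7 \left(67 + l\right)}$ ($q{\left(l \right)} = - \frac{\left(l - \left(4 + l\right)\right) \frac{1}{l + 67}}{7} = - \frac{\left(-4\right) \frac{1}{67 + l}}{7} = \frac{4}{7 \left(67 + l\right)}$)
$\sqrt{29020 + q{\left(-62 \right)}} = \sqrt{29020 + \frac{4}{7 \left(67 - 62\right)}} = \sqrt{29020 + \frac{4}{7 \cdot 5}} = \sqrt{29020 + \frac{4}{7} \cdot \frac{1}{5}} = \sqrt{29020 + \frac{4}{35}} = \sqrt{\frac{1015704}{35}} = \frac{6 \sqrt{987490}}{35}$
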